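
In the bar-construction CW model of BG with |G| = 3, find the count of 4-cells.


In the bar-construction CW model of BG, the n-cells are indexed by
n-tuples [g_1|...|g_n] of non-identity elements of G (degenerate
simplices with some g_i = e do not contribute cells), so there are
(|G| - 1)^n n-cells.
For dim = 4 with |G| = 3:
cells = (3 - 1)^4 = 2^4 = 16

16


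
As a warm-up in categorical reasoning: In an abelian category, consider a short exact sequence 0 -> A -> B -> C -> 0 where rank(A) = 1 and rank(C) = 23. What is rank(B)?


For a short exact sequence 0 -> A -> B -> C -> 0,
rank is additive: rank(B) = rank(A) + rank(C).
rank(B) = 1 + 23 = 24

24


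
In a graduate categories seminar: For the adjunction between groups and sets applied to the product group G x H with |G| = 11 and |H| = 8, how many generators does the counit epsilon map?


The counit epsilon_K: F(U(K)) -> K of the Free-Forgetful adjunction
maps |K| generators of F(U(K)) into K. For K = G x H (the product group),
|G x H| = |G| * |H|.
Total generators mapped = 11 * 8 = 88.

88


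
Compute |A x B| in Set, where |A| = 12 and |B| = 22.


In Set, the product A x B is the Cartesian product.
By the universal property, |A x B| = |A| * |B|.
|A x B| = 12 * 22 = 264

264


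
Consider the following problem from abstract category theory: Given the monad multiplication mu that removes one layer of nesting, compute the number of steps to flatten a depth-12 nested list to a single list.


Each application of mu: T^2 -> T removes one layer of nesting.
Starting at depth 12 (i.e., T^12(X)), we need to reach T(X).
Number of mu applications = 12 - 1 = 11

11


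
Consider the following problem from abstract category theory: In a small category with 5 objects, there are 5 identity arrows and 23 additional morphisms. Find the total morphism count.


Each object has an identity morphism, giving 5 identities.
Adding the 23 non-identity morphisms:
Total = 5 + 23 = 28

28


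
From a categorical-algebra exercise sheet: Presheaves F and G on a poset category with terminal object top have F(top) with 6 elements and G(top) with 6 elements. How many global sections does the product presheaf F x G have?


Global sections of a presheaf on a poset with terminal top satisfy
Gamma(H) ~ H(top). Presheaves admit pointwise products, so
(F x G)(top) = F(top) x G(top) (Cartesian product).
|Gamma(F x G)| = |F(top)| * |G(top)| = 6 * 6 = 36.

36


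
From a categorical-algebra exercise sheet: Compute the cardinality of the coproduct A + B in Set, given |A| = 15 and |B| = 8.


In Set, the coproduct A + B is the disjoint union.
|A + B| = |A| + |B| = 15 + 8 = 23

23


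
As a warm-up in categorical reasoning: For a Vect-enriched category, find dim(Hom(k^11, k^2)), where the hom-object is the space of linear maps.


In Vect-enriched categories, Hom(k^n, k^m) is the space of m x n matrices.
dim(Hom(k^11, k^2)) = 2 * 11 = 22

22


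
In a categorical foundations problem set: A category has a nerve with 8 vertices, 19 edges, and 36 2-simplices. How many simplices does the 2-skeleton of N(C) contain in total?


The 2-skeleton of the nerve N(C) consists of simplices in dimensions 0, 1, 2:
  |N(C)_0| = 8 (objects)
  |N(C)_1| = 19 (morphisms)
  |N(C)_2| = 36 (composable pairs)
Total = 8 + 19 + 36 = 63

63


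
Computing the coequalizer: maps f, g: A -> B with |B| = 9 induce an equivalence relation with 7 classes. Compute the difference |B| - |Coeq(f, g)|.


The coequalizer Coeq(f, g) = B / ~ has one element per equivalence class.
|B| = 9, |Coeq(f, g)| = 7.
|B| - |Coeq(f, g)| = 9 - 7 = 2.

2


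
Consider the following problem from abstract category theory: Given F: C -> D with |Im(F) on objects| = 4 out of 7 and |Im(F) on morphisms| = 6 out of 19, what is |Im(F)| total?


The image of F consists of distinct objects and distinct morphisms.
|Im(F)| on objects = 4
|Im(F)| on morphisms = 6
Total image cardinality = 4 + 6 = 10

10


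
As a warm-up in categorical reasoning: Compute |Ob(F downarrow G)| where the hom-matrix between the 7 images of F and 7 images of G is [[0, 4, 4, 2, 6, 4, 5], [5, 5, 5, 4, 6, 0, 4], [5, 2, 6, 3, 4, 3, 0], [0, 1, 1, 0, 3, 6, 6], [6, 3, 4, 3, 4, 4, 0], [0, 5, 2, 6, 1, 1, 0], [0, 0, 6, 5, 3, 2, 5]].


Objects of (F downarrow G) are triples (a, b, h: F(a)->G(b)).
The count equals the sum of all entries in the hom-matrix.
sum(row 0) = 25
sum(row 1) = 29
sum(row 2) = 23
sum(row 3) = 17
sum(row 4) = 24
sum(row 5) = 15
sum(row 6) = 21
Grand total = 154

154


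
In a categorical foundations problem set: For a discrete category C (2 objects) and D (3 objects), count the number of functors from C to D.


A functor from a discrete category C to D is determined by
where each object maps. Each of the 2 objects of C can map
to any of the 3 objects of D independently.
Number of functors = 3^2 = 9

9


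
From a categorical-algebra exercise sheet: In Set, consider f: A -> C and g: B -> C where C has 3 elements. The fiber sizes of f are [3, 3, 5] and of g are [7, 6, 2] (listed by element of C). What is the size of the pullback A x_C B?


The pullback A x_C B consists of pairs (a, b) with f(a) = g(b).
For each element c in C, the fiber product has |f^-1(c)| * |g^-1(c)| elements.
Summing over C: 3 * 7 + 3 * 6 + 5 * 2
= 21 + 18 + 10 = 49

49


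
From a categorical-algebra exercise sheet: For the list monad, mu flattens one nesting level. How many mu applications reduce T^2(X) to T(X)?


Each application of mu: T^2 -> T removes one layer of nesting.
Starting at depth 2 (i.e., T^2(X)), we need to reach T(X).
Number of mu applications = 2 - 1 = 1

1


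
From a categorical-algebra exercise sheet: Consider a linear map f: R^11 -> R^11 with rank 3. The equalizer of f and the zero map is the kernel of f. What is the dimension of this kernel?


The equalizer of f and the zero map is ker(f).
By the rank-nullity theorem: dim(ker(f)) = dim(domain) - rank(f).
dim(ker(f)) = 11 - 3 = 8

8


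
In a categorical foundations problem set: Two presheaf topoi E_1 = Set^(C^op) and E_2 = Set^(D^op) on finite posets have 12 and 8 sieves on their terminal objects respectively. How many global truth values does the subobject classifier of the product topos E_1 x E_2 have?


In a product of presheaf topoi E_1 x E_2, the subobject classifier
is Omega = Omega_1 x Omega_2 (componentwise), so
|Omega(top)| = |Omega_1(top_1)| * |Omega_2(top_2)|.
= 12 * 8 = 96.

96


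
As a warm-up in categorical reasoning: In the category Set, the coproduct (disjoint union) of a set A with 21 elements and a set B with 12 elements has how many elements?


In Set, the coproduct A + B is the disjoint union.
|A + B| = |A| + |B| = 21 + 12 = 33

33


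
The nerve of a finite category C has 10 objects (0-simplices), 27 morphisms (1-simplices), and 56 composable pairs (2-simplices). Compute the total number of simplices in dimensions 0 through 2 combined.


The 2-skeleton of the nerve N(C) consists of simplices in dimensions 0, 1, 2:
  |N(C)_0| = 10 (objects)
  |N(C)_1| = 27 (morphisms)
  |N(C)_2| = 56 (composable pairs)
Total = 10 + 27 + 56 = 93

93


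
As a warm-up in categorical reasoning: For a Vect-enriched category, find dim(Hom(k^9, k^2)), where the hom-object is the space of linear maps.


In Vect-enriched categories, Hom(k^n, k^m) is the space of m x n matrices.
dim(Hom(k^9, k^2)) = 2 * 9 = 18

18


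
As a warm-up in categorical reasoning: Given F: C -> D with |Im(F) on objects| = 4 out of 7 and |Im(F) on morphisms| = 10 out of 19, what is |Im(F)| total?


The image of F consists of distinct objects and distinct morphisms.
|Im(F)| on objects = 4
|Im(F)| on morphisms = 10
Total image cardinality = 4 + 10 = 14

14


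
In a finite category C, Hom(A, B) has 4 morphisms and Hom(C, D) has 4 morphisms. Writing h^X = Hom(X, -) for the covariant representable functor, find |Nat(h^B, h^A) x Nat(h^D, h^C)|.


By the Yoneda lemma, Nat(h^B, h^A) is isomorphic to Hom(A, B),
so |Nat(h^B, h^A)| = |Hom(A, B)| and |Nat(h^D, h^C)| = |Hom(C, D)|.
|Hom(A, B)| = 4, |Hom(C, D)| = 4.
|Nat(h^B, h^A) x Nat(h^D, h^C)| = 4 * 4 = 16

16


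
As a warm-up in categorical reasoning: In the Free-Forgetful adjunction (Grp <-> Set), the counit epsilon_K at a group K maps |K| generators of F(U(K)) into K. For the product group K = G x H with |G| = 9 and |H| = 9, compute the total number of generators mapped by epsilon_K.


The counit epsilon_K: F(U(K)) -> K of the Free-Forgetful adjunction
maps |K| generators of F(U(K)) into K. For K = G x H (the product group),
|G x H| = |G| * |H|.
Total generators mapped = 9 * 9 = 81.

81


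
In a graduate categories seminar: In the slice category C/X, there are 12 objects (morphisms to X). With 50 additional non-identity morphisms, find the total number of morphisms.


In the slice category C/X, objects are morphisms to X.
Identity morphisms: 12 (one per object of C/X).
Non-identity morphisms: 50.
Total = 12 + 50 = 62

62


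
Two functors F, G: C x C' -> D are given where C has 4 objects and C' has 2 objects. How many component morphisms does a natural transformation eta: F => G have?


A natural transformation eta: F => G assigns one component morphism per
object of the domain category.
The domain is the product category C x C', so
|Ob(C x C')| = |Ob(C)| * |Ob(C')| = 4 * 2 = 8.
Therefore eta has 8 component morphisms.

8


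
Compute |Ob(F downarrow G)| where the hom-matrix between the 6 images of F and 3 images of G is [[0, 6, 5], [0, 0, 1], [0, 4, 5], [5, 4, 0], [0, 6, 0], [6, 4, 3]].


Objects of (F downarrow G) are triples (a, b, h: F(a)->G(b)).
The count equals the sum of all entries in the hom-matrix.
sum(row 0) = 11
sum(row 1) = 1
sum(row 2) = 9
sum(row 3) = 9
sum(row 4) = 6
sum(row 5) = 13
Grand total = 49

49


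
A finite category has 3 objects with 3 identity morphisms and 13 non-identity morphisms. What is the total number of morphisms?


Each object has an identity morphism, giving 3 identities.
Adding the 13 non-identity morphisms:
Total = 3 + 13 = 16

16


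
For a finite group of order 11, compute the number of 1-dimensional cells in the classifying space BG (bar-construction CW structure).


In the bar-construction CW model of BG, the n-cells are indexed by
n-tuples [g_1|...|g_n] of non-identity elements of G (degenerate
simplices with some g_i = e do not contribute cells), so there are
(|G| - 1)^n n-cells.
For dim = 1 with |G| = 11:
cells = (11 - 1)^1 = 10^1 = 10

10


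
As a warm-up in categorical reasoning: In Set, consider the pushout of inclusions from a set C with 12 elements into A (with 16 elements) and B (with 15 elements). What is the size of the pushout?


The pushout A +_C B identifies the images of C in A and B.
|A +_C B| = |A| + |B| - |C| (for injections).
= 16 + 15 - 12 = 19

19


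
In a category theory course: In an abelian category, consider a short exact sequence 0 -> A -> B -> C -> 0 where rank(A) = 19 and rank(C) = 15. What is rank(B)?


For a short exact sequence 0 -> A -> B -> C -> 0,
rank is additive: rank(B) = rank(A) + rank(C).
rank(B) = 19 + 15 = 34

34


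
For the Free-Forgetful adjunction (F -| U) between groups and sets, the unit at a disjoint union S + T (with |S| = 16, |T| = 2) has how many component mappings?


The unit eta_X: X -> U(F(X)) of the Free-Forgetful adjunction
maps each element of X to a generator of F(X). For X = S + T (disjoint
union in Set), |S + T| = |S| + |T|.
Total mappings = 16 + 2 = 18.

18


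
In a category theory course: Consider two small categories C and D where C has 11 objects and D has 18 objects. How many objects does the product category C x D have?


The product category C x D has objects that are pairs (c, d).
Number of pairs = |Ob(C)| * |Ob(D)| = 11 * 18 = 198

198


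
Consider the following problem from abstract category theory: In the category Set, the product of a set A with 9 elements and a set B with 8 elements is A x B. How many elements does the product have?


In Set, the product A x B is the Cartesian product.
By the universal property, |A x B| = |A| * |B|.
|A x B| = 9 * 8 = 72

72


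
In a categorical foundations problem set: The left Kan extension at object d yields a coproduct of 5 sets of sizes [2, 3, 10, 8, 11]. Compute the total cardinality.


Pointwise, the left Kan extension (Lan_F H)(d) is the colimit, indexed
by the comma category (F downarrow d), of H composed with the
projection (F downarrow d) -> C. Here that colimit is given
as a coproduct (disjoint union) of sets, so its cardinality is the
sum of the sizes of the summands.
Coproduct of sets with sizes: 2 + 3 + 10 + 8 + 11
= 34

34


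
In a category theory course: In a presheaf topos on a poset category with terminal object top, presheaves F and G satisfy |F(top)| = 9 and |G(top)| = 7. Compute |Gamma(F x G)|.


Global sections of a presheaf on a poset with terminal top satisfy
Gamma(H) ~ H(top). Presheaves admit pointwise products, so
(F x G)(top) = F(top) x G(top) (Cartesian product).
|Gamma(F x G)| = |F(top)| * |G(top)| = 9 * 7 = 63.

63


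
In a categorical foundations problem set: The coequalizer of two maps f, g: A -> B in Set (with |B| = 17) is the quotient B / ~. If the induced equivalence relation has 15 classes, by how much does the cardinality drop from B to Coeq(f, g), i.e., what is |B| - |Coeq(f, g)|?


The coequalizer Coeq(f, g) = B / ~ has one element per equivalence class.
|B| = 17, |Coeq(f, g)| = 15.
|B| - |Coeq(f, g)| = 17 - 15 = 2.

2


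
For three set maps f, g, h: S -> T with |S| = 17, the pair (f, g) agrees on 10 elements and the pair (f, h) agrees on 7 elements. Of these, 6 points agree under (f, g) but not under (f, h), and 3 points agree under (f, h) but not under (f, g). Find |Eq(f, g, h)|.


Eq(f, g, h) is the triple-agreement set: points in S where all three
maps take the same value. Using inclusion-exclusion on the pairwise data:
Pair (f, g) agrees on 10 points; pair (f, h) on 7 points.
Points agreeing under (f, g) but not (f, h) = 6; under (f, h) but not (f, g) = 3.
Triple-agreement = agreement-in-(f, g) minus points that agree under (f, g) but not (f, h):
|Eq(f, g, h)| = 10 - 6 = 4
(cross-check via (f, h): 7 - 3 = 4.)

4


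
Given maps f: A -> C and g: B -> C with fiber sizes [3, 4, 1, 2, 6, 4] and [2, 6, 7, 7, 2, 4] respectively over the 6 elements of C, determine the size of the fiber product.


The pullback A x_C B consists of pairs (a, b) with f(a) = g(b).
For each element c in C, the fiber product has |f^-1(c)| * |g^-1(c)| elements.
Summing over C: 3 * 2 + 4 * 6 + 1 * 7 + 2 * 7 + 6 * 2 + 4 * 4
= 6 + 24 + 7 + 14 + 12 + 16 = 79

79


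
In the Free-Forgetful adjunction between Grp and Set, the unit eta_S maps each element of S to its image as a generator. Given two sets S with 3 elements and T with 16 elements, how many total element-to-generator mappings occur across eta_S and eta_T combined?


The unit eta_X: X -> U(F(X)) of the Free-Forgetful adjunction
maps each element of X to a generator of F(X). For X = S + T (disjoint
union in Set), |S + T| = |S| + |T|.
Total mappings = 3 + 16 = 19.

19


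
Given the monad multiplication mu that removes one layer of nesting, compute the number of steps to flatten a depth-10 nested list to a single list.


Each application of mu: T^2 -> T removes one layer of nesting.
Starting at depth 10 (i.e., T^10(X)), we need to reach T(X).
Number of mu applications = 10 - 1 = 9

9


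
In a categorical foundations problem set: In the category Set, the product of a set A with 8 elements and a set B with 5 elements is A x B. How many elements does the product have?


In Set, the product A x B is the Cartesian product.
By the universal property, |A x B| = |A| * |B|.
|A x B| = 8 * 5 = 40

40


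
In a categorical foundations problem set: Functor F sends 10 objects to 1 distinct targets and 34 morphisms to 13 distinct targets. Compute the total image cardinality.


The image of F consists of distinct objects and distinct morphisms.
|Im(F)| on objects = 1
|Im(F)| on morphisms = 13
Total image cardinality = 1 + 13 = 14

14


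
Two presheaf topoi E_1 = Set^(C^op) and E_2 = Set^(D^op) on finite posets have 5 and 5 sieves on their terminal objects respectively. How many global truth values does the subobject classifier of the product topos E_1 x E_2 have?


In a product of presheaf topoi E_1 x E_2, the subobject classifier
is Omega = Omega_1 x Omega_2 (componentwise), so
|Omega(top)| = |Omega_1(top_1)| * |Omega_2(top_2)|.
= 5 * 5 = 25.

25


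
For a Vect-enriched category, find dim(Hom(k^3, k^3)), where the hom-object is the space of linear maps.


In Vect-enriched categories, Hom(k^n, k^m) is the space of m x n matrices.
dim(Hom(k^3, k^3)) = 3 * 3 = 9

9


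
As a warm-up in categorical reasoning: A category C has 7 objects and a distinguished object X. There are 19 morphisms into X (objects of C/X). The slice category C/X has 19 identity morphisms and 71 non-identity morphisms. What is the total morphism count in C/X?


In the slice category C/X, objects are morphisms to X.
Identity morphisms: 19 (one per object of C/X).
Non-identity morphisms: 71.
Total = 19 + 71 = 90

90


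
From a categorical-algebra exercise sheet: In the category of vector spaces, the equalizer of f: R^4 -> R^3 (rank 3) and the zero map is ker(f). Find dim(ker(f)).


The equalizer of f and the zero map is ker(f).
By the rank-nullity theorem: dim(ker(f)) = dim(domain) - rank(f).
dim(ker(f)) = 4 - 3 = 1

1


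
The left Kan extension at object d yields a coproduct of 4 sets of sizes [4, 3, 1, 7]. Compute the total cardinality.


Pointwise, the left Kan extension (Lan_F H)(d) is the colimit, indexed
by the comma category (F downarrow d), of H composed with the
projection (F downarrow d) -> C. Here that colimit is given
as a coproduct (disjoint union) of sets, so its cardinality is the
sum of the sizes of the summands.
Coproduct of sets with sizes: 4 + 3 + 1 + 7
= 15

15


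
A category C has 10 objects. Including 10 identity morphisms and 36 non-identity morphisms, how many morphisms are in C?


Each object has an identity morphism, giving 10 identities.
Adding the 36 non-identity morphisms:
Total = 10 + 36 = 46

46


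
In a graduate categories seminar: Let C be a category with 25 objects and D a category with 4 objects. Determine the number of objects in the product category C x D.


The product category C x D has objects that are pairs (c, d).
Number of pairs = |Ob(C)| * |Ob(D)| = 25 * 4 = 100

100


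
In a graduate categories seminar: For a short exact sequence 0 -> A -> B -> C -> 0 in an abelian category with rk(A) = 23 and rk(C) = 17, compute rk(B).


For a short exact sequence 0 -> A -> B -> C -> 0,
rank is additive: rank(B) = rank(A) + rank(C).
rank(B) = 23 + 17 = 40

40


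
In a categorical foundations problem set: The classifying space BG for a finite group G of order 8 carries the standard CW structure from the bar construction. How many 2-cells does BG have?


In the bar-construction CW model of BG, the n-cells are indexed by
n-tuples [g_1|...|g_n] of non-identity elements of G (degenerate
simplices with some g_i = e do not contribute cells), so there are
(|G| - 1)^n n-cells.
For dim = 2 with |G| = 8:
cells = (8 - 1)^2 = 7^2 = 49

49


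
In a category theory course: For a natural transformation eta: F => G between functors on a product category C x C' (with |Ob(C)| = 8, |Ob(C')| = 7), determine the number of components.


A natural transformation eta: F => G assigns one component morphism per
object of the domain category.
The domain is the product category C x C', so
|Ob(C x C')| = |Ob(C)| * |Ob(C')| = 8 * 7 = 56.
Therefore eta has 56 component morphisms.

56


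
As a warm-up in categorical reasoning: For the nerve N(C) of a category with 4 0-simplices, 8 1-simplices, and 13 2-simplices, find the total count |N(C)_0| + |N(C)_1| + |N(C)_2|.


The 2-skeleton of the nerve N(C) consists of simplices in dimensions 0, 1, 2:
  |N(C)_0| = 4 (objects)
  |N(C)_1| = 8 (morphisms)
  |N(C)_2| = 13 (composable pairs)
Total = 4 + 8 + 13 = 25

25


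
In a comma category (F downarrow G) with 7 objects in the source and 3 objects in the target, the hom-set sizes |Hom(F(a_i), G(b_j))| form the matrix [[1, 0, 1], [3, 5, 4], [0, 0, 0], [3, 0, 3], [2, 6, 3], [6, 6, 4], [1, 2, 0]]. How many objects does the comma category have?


Objects of (F downarrow G) are triples (a, b, h: F(a)->G(b)).
The count equals the sum of all entries in the hom-matrix.
sum(row 0) = 2
sum(row 1) = 12
sum(row 2) = 0
sum(row 3) = 6
sum(row 4) = 11
sum(row 5) = 16
sum(row 6) = 3
Grand total = 50

50


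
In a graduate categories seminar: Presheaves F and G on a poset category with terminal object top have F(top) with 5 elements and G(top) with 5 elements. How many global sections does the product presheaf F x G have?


Global sections of a presheaf on a poset with terminal top satisfy
Gamma(H) ~ H(top). Presheaves admit pointwise products, so
(F x G)(top) = F(top) x G(top) (Cartesian product).
|Gamma(F x G)| = |F(top)| * |G(top)| = 5 * 5 = 25.

25


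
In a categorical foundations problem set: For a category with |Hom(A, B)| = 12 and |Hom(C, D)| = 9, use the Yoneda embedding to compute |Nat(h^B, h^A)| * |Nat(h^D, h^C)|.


By the Yoneda lemma, Nat(h^B, h^A) is isomorphic to Hom(A, B),
so |Nat(h^B, h^A)| = |Hom(A, B)| and |Nat(h^D, h^C)| = |Hom(C, D)|.
|Hom(A, B)| = 12, |Hom(C, D)| = 9.
|Nat(h^B, h^A) x Nat(h^D, h^C)| = 12 * 9 = 108

108


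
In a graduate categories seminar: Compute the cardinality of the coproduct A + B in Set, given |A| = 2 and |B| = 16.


In Set, the coproduct A + B is the disjoint union.
|A + B| = |A| + |B| = 2 + 16 = 18

18


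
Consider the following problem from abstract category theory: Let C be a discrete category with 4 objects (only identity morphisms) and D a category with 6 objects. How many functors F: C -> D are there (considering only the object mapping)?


A functor from a discrete category C to D is determined by
where each object maps. Each of the 4 objects of C can map
to any of the 6 objects of D independently.
Number of functors = 6^4 = 1296

1296


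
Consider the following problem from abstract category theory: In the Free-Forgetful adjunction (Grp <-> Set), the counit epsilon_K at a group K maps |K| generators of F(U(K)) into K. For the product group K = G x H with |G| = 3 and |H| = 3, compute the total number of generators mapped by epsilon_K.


The counit epsilon_K: F(U(K)) -> K of the Free-Forgetful adjunction
maps |K| generators of F(U(K)) into K. For K = G x H (the product group),
|G x H| = |G| * |H|.
Total generators mapped = 3 * 3 = 9.

9


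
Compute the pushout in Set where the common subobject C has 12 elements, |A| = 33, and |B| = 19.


The pushout A +_C B identifies the images of C in A and B.
|A +_C B| = |A| + |B| - |C| (for injections).
= 33 + 19 - 12 = 40

40


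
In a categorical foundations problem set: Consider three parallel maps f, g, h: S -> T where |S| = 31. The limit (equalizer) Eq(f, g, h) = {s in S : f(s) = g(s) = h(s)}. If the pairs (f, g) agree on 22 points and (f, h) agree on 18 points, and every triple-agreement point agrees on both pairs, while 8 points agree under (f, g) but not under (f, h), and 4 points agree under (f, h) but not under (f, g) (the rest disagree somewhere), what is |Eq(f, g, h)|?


Eq(f, g, h) is the triple-agreement set: points in S where all three
maps take the same value. Using inclusion-exclusion on the pairwise data:
Pair (f, g) agrees on 22 points; pair (f, h) on 18 points.
Points agreeing under (f, g) but not (f, h) = 8; under (f, h) but not (f, g) = 4.
Triple-agreement = agreement-in-(f, g) minus points that agree under (f, g) but not (f, h):
|Eq(f, g, h)| = 22 - 8 = 14
(cross-check via (f, h): 18 - 4 = 14.)

14


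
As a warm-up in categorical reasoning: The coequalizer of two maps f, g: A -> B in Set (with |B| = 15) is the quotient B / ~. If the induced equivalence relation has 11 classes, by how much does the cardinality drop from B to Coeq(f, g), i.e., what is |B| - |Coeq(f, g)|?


The coequalizer Coeq(f, g) = B / ~ has one element per equivalence class.
|B| = 15, |Coeq(f, g)| = 11.
|B| - |Coeq(f, g)| = 15 - 11 = 4.

4


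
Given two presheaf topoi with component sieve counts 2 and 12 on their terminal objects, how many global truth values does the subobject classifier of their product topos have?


In a product of presheaf topoi E_1 x E_2, the subobject classifier
is Omega = Omega_1 x Omega_2 (componentwise), so
|Omega(top)| = |Omega_1(top_1)| * |Omega_2(top_2)|.
= 2 * 12 = 24.

24


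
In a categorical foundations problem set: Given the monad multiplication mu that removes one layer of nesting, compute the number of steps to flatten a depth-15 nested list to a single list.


Each application of mu: T^2 -> T removes one layer of nesting.
Starting at depth 15 (i.e., T^15(X)), we need to reach T(X).
Number of mu applications = 15 - 1 = 14

14


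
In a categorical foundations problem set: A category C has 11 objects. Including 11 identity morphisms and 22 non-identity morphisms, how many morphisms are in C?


Each object has an identity morphism, giving 11 identities.
Adding the 22 non-identity morphisms:
Total = 11 + 22 = 33

33


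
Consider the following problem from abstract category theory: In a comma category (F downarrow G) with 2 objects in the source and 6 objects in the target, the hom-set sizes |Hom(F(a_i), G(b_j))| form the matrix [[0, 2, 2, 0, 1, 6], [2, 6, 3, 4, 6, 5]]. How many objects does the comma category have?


Objects of (F downarrow G) are triples (a, b, h: F(a)->G(b)).
The count equals the sum of all entries in the hom-matrix.
sum(row 0) = 11
sum(row 1) = 26
Grand total = 37

37


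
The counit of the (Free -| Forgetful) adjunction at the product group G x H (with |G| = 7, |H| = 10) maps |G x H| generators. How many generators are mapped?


The counit epsilon_K: F(U(K)) -> K of the Free-Forgetful adjunction
maps |K| generators of F(U(K)) into K. For K = G x H (the product group),
|G x H| = |G| * |H|.
Total generators mapped = 7 * 10 = 70.

70


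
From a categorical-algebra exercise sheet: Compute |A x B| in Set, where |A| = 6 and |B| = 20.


In Set, the product A x B is the Cartesian product.
By the universal property, |A x B| = |A| * |B|.
|A x B| = 6 * 20 = 120

120


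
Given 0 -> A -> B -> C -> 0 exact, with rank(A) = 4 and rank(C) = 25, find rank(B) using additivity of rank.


For a short exact sequence 0 -> A -> B -> C -> 0,
rank is additive: rank(B) = rank(A) + rank(C).
rank(B) = 4 + 25 = 29

29


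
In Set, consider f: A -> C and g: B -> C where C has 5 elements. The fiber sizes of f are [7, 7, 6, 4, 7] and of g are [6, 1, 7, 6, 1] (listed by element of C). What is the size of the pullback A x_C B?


The pullback A x_C B consists of pairs (a, b) with f(a) = g(b).
For each element c in C, the fiber product has |f^-1(c)| * |g^-1(c)| elements.
Summing over C: 7 * 6 + 7 * 1 + 6 * 7 + 4 * 6 + 7 * 1
= 42 + 7 + 42 + 24 + 7 = 122

122


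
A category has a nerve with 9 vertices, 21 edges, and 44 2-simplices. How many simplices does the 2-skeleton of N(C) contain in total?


The 2-skeleton of the nerve N(C) consists of simplices in dimensions 0, 1, 2:
  |N(C)_0| = 9 (objects)
  |N(C)_1| = 21 (morphisms)
  |N(C)_2| = 44 (composable pairs)
Total = 9 + 21 + 44 = 74

74


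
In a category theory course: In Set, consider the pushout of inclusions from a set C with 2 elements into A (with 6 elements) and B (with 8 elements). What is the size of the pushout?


The pushout A +_C B identifies the images of C in A and B.
|A +_C B| = |A| + |B| - |C| (for injections).
= 6 + 8 - 2 = 12

12


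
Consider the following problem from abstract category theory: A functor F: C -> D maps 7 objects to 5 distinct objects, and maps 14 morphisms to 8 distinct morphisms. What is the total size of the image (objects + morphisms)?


The image of F consists of distinct objects and distinct morphisms.
|Im(F)| on objects = 5
|Im(F)| on morphisms = 8
Total image cardinality = 5 + 8 = 13

13


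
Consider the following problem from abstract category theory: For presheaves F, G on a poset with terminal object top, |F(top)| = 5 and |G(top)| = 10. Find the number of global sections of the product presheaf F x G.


Global sections of a presheaf on a poset with terminal top satisfy
Gamma(H) ~ H(top). Presheaves admit pointwise products, so
(F x G)(top) = F(top) x G(top) (Cartesian product).
|Gamma(F x G)| = |F(top)| * |G(top)| = 5 * 10 = 50.

50


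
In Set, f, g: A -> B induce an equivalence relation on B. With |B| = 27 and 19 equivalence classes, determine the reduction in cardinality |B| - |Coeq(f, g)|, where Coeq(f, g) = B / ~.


The coequalizer Coeq(f, g) = B / ~ has one element per equivalence class.
|B| = 27, |Coeq(f, g)| = 19.
|B| - |Coeq(f, g)| = 27 - 19 = 8.

8


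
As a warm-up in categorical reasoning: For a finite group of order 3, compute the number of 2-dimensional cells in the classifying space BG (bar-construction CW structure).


In the bar-construction CW model of BG, the n-cells are indexed by
n-tuples [g_1|...|g_n] of non-identity elements of G (degenerate
simplices with some g_i = e do not contribute cells), so there are
(|G| - 1)^n n-cells.
For dim = 2 with |G| = 3:
cells = (3 - 1)^2 = 2^2 = 4

4


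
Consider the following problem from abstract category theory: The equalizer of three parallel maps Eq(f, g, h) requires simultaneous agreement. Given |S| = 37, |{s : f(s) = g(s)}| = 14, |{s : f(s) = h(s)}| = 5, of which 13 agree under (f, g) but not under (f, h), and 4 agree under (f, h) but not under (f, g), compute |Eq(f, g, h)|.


Eq(f, g, h) is the triple-agreement set: points in S where all three
maps take the same value. Using inclusion-exclusion on the pairwise data:
Pair (f, g) agrees on 14 points; pair (f, h) on 5 points.
Points agreeing under (f, g) but not (f, h) = 13; under (f, h) but not (f, g) = 4.
Triple-agreement = agreement-in-(f, g) minus points that agree under (f, g) but not (f, h):
|Eq(f, g, h)| = 14 - 13 = 1
(cross-check via (f, h): 5 - 4 = 1.)

1


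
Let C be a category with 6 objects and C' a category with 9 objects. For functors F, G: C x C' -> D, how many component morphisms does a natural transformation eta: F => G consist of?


A natural transformation eta: F => G assigns one component morphism per
object of the domain category.
The domain is the product category C x C', so
|Ob(C x C')| = |Ob(C)| * |Ob(C')| = 6 * 9 = 54.
Therefore eta has 54 component morphisms.

54


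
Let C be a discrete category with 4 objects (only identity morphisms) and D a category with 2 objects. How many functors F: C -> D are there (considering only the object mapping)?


A functor from a discrete category C to D is determined by
where each object maps. Each of the 4 objects of C can map
to any of the 2 objects of D independently.
Number of functors = 2^4 = 16

16


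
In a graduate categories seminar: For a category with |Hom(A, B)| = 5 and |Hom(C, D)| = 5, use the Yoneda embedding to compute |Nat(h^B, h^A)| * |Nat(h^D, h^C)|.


By the Yoneda lemma, Nat(h^B, h^A) is isomorphic to Hom(A, B),
so |Nat(h^B, h^A)| = |Hom(A, B)| and |Nat(h^D, h^C)| = |Hom(C, D)|.
|Hom(A, B)| = 5, |Hom(C, D)| = 5.
|Nat(h^B, h^A) x Nat(h^D, h^C)| = 5 * 5 = 25

25


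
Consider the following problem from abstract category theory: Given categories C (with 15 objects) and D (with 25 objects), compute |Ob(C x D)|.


The product category C x D has objects that are pairs (c, d).
Number of pairs = |Ob(C)| * |Ob(D)| = 15 * 25 = 375

375


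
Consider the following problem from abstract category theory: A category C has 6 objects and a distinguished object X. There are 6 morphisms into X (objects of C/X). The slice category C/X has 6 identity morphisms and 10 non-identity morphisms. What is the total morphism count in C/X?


In the slice category C/X, objects are morphisms to X.
Identity morphisms: 6 (one per object of C/X).
Non-identity morphisms: 10.
Total = 6 + 10 = 16

16


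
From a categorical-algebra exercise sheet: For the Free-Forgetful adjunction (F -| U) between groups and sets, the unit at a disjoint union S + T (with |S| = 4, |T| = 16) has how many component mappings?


The unit eta_X: X -> U(F(X)) of the Free-Forgetful adjunction
maps each element of X to a generator of F(X). For X = S + T (disjoint
union in Set), |S + T| = |S| + |T|.
Total mappings = 4 + 16 = 20.

20


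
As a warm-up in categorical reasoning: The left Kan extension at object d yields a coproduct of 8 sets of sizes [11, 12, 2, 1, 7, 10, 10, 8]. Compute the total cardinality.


Pointwise, the left Kan extension (Lan_F H)(d) is the colimit, indexed
by the comma category (F downarrow d), of H composed with the
projection (F downarrow d) -> C. Here that colimit is given
as a coproduct (disjoint union) of sets, so its cardinality is the
sum of the sizes of the summands.
Coproduct of sets with sizes: 11 + 12 + 2 + 1 + 7 + 10 + 10 + 8
= 61

61


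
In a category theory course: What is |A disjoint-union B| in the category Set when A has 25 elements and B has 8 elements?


In Set, the coproduct A + B is the disjoint union.
|A + B| = |A| + |B| = 25 + 8 = 33

33


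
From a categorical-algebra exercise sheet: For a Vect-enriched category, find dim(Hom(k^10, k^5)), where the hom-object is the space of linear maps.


In Vect-enriched categories, Hom(k^n, k^m) is the space of m x n matrices.
dim(Hom(k^10, k^5)) = 5 * 10 = 50

50


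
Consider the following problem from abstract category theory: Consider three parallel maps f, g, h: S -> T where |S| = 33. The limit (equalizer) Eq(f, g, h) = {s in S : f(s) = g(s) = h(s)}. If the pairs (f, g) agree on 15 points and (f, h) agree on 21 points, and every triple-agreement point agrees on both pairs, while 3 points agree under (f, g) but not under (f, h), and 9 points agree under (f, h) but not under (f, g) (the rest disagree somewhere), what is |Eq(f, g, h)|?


Eq(f, g, h) is the triple-agreement set: points in S where all three
maps take the same value. Using inclusion-exclusion on the pairwise data:
Pair (f, g) agrees on 15 points; pair (f, h) on 21 points.
Points agreeing under (f, g) but not (f, h) = 3; under (f, h) but not (f, g) = 9.
Triple-agreement = agreement-in-(f, g) minus points that agree under (f, g) but not (f, h):
|Eq(f, g, h)| = 15 - 3 = 12
(cross-check via (f, h): 21 - 9 = 12.)

12


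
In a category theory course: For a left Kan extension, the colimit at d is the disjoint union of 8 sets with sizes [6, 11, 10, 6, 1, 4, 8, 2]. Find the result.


Pointwise, the left Kan extension (Lan_F H)(d) is the colimit, indexed
by the comma category (F downarrow d), of H composed with the
projection (F downarrow d) -> C. Here that colimit is given
as a coproduct (disjoint union) of sets, so its cardinality is the
sum of the sizes of the summands.
Coproduct of sets with sizes: 6 + 11 + 10 + 6 + 1 + 4 + 8 + 2
= 48

48


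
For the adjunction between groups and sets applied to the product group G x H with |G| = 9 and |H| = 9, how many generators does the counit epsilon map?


The counit epsilon_K: F(U(K)) -> K of the Free-Forgetful adjunction
maps |K| generators of F(U(K)) into K. For K = G x H (the product group),
|G x H| = |G| * |H|.
Total generators mapped = 9 * 9 = 81.

81


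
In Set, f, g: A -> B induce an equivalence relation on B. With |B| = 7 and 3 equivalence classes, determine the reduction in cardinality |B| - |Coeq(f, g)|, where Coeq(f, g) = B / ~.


The coequalizer Coeq(f, g) = B / ~ has one element per equivalence class.
|B| = 7, |Coeq(f, g)| = 3.
|B| - |Coeq(f, g)| = 7 - 3 = 4.

4


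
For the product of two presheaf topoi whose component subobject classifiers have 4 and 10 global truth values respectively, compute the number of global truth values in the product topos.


In a product of presheaf topoi E_1 x E_2, the subobject classifier
is Omega = Omega_1 x Omega_2 (componentwise), so
|Omega(top)| = |Omega_1(top_1)| * |Omega_2(top_2)|.
= 4 * 10 = 40.

40


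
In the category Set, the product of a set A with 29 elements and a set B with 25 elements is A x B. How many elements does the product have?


In Set, the product A x B is the Cartesian product.
By the universal property, |A x B| = |A| * |B|.
|A x B| = 29 * 25 = 725

725


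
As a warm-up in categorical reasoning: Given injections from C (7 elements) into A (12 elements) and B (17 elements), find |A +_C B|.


The pushout A +_C B identifies the images of C in A and B.
|A +_C B| = |A| + |B| - |C| (for injections).
= 12 + 17 - 7 = 22

22


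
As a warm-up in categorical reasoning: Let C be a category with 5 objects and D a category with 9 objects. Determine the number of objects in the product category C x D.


The product category C x D has objects that are pairs (c, d).
Number of pairs = |Ob(C)| * |Ob(D)| = 5 * 9 = 45

45


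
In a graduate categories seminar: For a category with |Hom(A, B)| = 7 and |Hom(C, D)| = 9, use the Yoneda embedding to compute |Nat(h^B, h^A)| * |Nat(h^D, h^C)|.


By the Yoneda lemma, Nat(h^B, h^A) is isomorphic to Hom(A, B),
so |Nat(h^B, h^A)| = |Hom(A, B)| and |Nat(h^D, h^C)| = |Hom(C, D)|.
|Hom(A, B)| = 7, |Hom(C, D)| = 9.
|Nat(h^B, h^A) x Nat(h^D, h^C)| = 7 * 9 = 63

63


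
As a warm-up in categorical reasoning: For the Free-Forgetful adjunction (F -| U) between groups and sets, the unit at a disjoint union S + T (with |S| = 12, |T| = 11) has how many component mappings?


The unit eta_X: X -> U(F(X)) of the Free-Forgetful adjunction
maps each element of X to a generator of F(X). For X = S + T (disjoint
union in Set), |S + T| = |S| + |T|.
Total mappings = 12 + 11 = 23.

23


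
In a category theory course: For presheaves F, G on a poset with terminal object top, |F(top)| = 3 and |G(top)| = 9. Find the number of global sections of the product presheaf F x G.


Global sections of a presheaf on a poset with terminal top satisfy
Gamma(H) ~ H(top). Presheaves admit pointwise products, so
(F x G)(top) = F(top) x G(top) (Cartesian product).
|Gamma(F x G)| = |F(top)| * |G(top)| = 3 * 9 = 27.

27


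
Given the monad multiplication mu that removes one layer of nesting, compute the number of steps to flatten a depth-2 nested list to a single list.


Each application of mu: T^2 -> T removes one layer of nesting.
Starting at depth 2 (i.e., T^2(X)), we need to reach T(X).
Number of mu applications = 2 - 1 = 1

1


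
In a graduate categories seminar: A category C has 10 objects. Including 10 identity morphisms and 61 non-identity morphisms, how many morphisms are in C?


Each object has an identity morphism, giving 10 identities.
Adding the 61 non-identity morphisms:
Total = 10 + 61 = 71

71


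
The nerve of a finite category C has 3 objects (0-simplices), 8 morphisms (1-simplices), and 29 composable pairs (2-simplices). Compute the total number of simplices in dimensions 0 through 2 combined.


The 2-skeleton of the nerve N(C) consists of simplices in dimensions 0, 1, 2:
  |N(C)_0| = 3 (objects)
  |N(C)_1| = 8 (morphisms)
  |N(C)_2| = 29 (composable pairs)
Total = 3 + 8 + 29 = 40

40


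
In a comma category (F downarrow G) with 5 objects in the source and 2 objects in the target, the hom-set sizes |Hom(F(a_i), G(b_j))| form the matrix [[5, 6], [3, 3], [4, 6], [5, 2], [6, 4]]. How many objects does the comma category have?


Objects of (F downarrow G) are triples (a, b, h: F(a)->G(b)).
The count equals the sum of all entries in the hom-matrix.
sum(row 0) = 11
sum(row 1) = 6
sum(row 2) = 10
sum(row 3) = 7
sum(row 4) = 10
Grand total = 44

44


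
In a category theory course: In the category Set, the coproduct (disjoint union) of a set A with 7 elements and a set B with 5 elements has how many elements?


In Set, the coproduct A + B is the disjoint union.
|A + B| = |A| + |B| = 7 + 5 = 12

12


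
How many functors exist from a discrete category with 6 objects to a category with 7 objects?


A functor from a discrete category C to D is determined by
where each object maps. Each of the 6 objects of C can map
to any of the 7 objects of D independently.
Number of functors = 7^6 = 117649

117649
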